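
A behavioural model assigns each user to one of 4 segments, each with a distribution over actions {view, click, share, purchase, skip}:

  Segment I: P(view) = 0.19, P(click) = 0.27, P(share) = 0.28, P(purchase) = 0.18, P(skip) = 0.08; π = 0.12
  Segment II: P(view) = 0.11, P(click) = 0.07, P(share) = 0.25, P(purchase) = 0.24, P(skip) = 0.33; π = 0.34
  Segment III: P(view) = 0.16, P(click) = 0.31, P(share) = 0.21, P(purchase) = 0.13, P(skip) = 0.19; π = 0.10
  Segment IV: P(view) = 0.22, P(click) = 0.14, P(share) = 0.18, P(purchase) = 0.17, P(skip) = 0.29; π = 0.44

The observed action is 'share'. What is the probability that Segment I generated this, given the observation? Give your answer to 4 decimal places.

0.1536

Apply Bayes' rule: the posterior for each component is proportional to its prior times its likelihood at x.
Component likelihoods at x = 'share':
  f_I = 0.28
  f_II = 0.25
  f_III = 0.21
  f_IV = 0.18
Multiply by the mixture weights:
  π_I·f_I = 0.12 × 0.28 = 0.0336
  π_II·f_II = 0.34 × 0.25 = 0.085
  π_III·f_III = 0.10 × 0.21 = 0.021
  π_IV·f_IV = 0.44 × 0.18 = 0.0792
Denominator: 0.0336 + 0.085 + 0.021 + 0.0792 = 0.2188
So the posterior for Segment I is 0.0336 / 0.2188 ≈ 0.1536.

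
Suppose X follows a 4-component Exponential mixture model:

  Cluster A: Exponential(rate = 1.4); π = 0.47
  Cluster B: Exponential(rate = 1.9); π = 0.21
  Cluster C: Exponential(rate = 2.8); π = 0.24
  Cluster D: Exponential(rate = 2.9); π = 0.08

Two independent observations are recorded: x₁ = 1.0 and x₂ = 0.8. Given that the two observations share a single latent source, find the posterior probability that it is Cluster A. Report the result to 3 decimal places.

By Bayes' theorem, P(k | x) = π_k f_k(x) / Σ_j π_j f_j(x).
Since both observations come from the same component, the likelihood for component k is f_k(x₁)·f_k(x₂).
  p_A = [0.345236] × [0.456792] = 0.157701
  p_B = [0.28418] × [0.415553] = 0.118092
  p_C = [0.170268] × [0.298084] = 0.0507542
  p_D = [0.159567] × [0.284993] = 0.0454756
Weight by the priors:
  π_A·p_A = 0.47 × 0.157701 = 0.0741194
  π_B·p_B = 0.21 × 0.118092 = 0.0247993
  π_C·p_C = 0.24 × 0.0507542 = 0.012181
  π_D·p_D = 0.08 × 0.0454756 = 0.00363805
Normaliser: 0.0741194 + 0.0247993 + 0.012181 + 0.00363805 = 0.114738
Responsibility of Cluster A: 0.0741194 / 0.114738 ≈ 0.646

0.646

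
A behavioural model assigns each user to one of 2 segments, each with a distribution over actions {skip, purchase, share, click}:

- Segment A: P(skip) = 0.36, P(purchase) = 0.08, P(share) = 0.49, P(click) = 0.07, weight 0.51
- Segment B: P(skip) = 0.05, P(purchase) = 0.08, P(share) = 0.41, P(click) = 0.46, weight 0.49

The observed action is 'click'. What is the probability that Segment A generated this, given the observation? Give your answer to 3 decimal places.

0.137

P(component k | x) = P(Z=k)·f_k(x) / marginal(x), where marginal(x) = Σ_j P(Z=j)·f_j(x).
Component likelihoods at x = 'click':
  f_A = 0.07
  f_B = 0.46
Prior × likelihood for each component:
  P(Z=A)·f_A = 0.51 × 0.07 = 0.0357
  P(Z=B)·f_B = 0.49 × 0.46 = 0.2254
Evidence: 0.0357 + 0.2254 = 0.2611
Responsibility of Segment A: 0.0357 / 0.2611 ≈ 0.137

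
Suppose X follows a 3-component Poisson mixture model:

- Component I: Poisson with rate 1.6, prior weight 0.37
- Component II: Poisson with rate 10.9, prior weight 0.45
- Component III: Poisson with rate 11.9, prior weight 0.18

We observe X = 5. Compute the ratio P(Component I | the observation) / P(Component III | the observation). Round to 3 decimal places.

2.686

Since P(k|x) ∝ P(Z=k) f_k(x), the posterior odds are P(Z=i) f_i(x) / (P(Z=j) f_j(x)).
Evaluate each component's likelihood at the observed value:
  L_I = 0.017642
  L_II = 0.0236669
  L_III = 0.0135036
Odds = (0.37/0.18) × (0.017642/0.0135036) = 2.05556 × 1.30647 ≈ 2.686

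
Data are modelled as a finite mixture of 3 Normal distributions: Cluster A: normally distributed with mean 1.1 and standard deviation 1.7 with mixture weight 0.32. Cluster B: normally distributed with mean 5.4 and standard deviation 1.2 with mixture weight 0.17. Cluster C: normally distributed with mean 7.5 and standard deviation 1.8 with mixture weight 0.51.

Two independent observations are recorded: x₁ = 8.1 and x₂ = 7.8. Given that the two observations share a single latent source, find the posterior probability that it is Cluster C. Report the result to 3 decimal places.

Posterior ∝ prior × likelihood, so P(k | x) ∝ π_k f_k(x); normalise over all components.
Since both observations come from the same component, the likelihood for component k is f_k(x₁)·f_k(x₂).
  L_A = [(1/(1.7·√(2π)))·exp(−(8.1−1.1)²/(2·1.7²)) = 0.234672·exp(-8.47751) = 4.88344e-05] × [9.94354e-05] = 4.85587e-09
  L_B = [(1/(1.2·√(2π)))·exp(−(8.1−5.4)²/(2·1.2²)) = 0.332452·exp(-2.53125) = 0.0264497] × [0.0449925] = 0.00119004
  L_C = [(1/(1.8·√(2π)))·exp(−(8.1−7.5)²/(2·1.8²)) = 0.221635·exp(-0.05556) = 0.209657] × [0.218578] = 0.0458264
Unnormalised posteriors:
  π_A·L_A = 0.32 × 4.85587e-09 = 1.55388e-09
  π_B·L_B = 0.17 × 0.00119004 = 0.000202306
  π_C·L_C = 0.51 × 0.0458264 = 0.0233715
Sum: 1.55388e-09 + 0.000202306 + 0.0233715 = 0.0235738
Responsibility of Cluster C: 0.0233715 / 0.0235738 ≈ 0.991

0.991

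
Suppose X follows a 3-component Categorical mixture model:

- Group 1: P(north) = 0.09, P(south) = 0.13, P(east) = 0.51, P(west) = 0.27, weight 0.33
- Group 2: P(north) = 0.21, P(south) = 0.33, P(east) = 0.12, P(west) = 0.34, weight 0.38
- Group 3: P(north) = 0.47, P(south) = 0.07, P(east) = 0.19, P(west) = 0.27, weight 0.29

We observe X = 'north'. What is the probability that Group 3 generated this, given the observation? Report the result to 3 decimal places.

0.555

The responsibility of component k is π_k f_k(x) divided by Σ_j π_j f_j(x).
Component likelihoods at x = 'north':
  L_1 = P(north | comp) = 0.09
  L_2 = P(north | comp) = 0.21
  L_3 = P(north | comp) = 0.47
Prior × likelihood for each component:
  π_1·L_1 = 0.33 × 0.09 = 0.0297
  π_2·L_2 = 0.38 × 0.21 = 0.0798
  π_3·L_3 = 0.29 × 0.47 = 0.1363
Normaliser: 0.0297 + 0.0798 + 0.1363 = 0.2458
Responsibility of Group 3: 0.1363 / 0.2458 ≈ 0.555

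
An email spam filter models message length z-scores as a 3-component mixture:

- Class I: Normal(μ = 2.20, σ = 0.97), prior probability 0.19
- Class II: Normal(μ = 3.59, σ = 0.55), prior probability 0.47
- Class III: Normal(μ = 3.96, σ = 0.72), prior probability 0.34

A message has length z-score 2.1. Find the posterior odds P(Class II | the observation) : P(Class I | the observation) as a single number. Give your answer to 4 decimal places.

0.1118

Only the two components matter; the odds are (π_i f_i(x)) / (π_j f_j(x)).
Normal densities:
  p_I = (1/(0.97·√(2π)))·exp(−(2.1−2.20)²/(2·0.97²)) = 0.411281·exp(-0.00531) = 0.409101
  p_II = (1/(0.55·√(2π)))·exp(−(2.1−3.59)²/(2·0.55²)) = 0.725350·exp(-3.66959) = 0.018487
  p_III = (1/(0.72·√(2π)))·exp(−(2.1−3.96)²/(2·0.72²)) = 0.554087·exp(-3.33681) = 0.019698
Odds = (0.47/0.19) × (0.018487/0.409101) = 2.47368 × 0.0451893 ≈ 0.1118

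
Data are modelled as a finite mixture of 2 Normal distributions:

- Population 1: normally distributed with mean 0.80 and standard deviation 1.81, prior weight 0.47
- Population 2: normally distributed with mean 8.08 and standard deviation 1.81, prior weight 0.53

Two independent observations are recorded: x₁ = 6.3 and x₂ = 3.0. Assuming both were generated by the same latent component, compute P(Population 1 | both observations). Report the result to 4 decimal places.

0.2586

Apply Bayes' rule: the posterior for each component is proportional to its prior times its likelihood at x.
Since both observations come from the same component, the likelihood for component k is f_k(x₁)·f_k(x₂).
  f_1 = [0.00217868] × [0.105299] = 0.000229414
  f_2 = [0.135901] × [0.00429265] = 0.000583376
Unnormalised posteriors:
  π_1·f_1 = 0.47 × 0.000229414 = 0.000107824
  π_2·f_2 = 0.53 × 0.000583376 = 0.000309189
Marginal: 0.000107824 + 0.000309189 = 0.000417014
Responsibility of Population 1: 0.000107824 / 0.000417014 ≈ 0.2586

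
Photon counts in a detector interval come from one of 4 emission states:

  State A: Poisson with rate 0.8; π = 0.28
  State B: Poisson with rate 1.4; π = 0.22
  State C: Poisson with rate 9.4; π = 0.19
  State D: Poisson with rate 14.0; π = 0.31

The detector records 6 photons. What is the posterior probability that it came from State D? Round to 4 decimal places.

By Bayes' theorem, P(k | x) = π_k f_k(x) / Σ_j π_j f_j(x).
Evaluate each component's likelihood at the observed value:
  L_A = e^(−0.8)·0.8^6/6! = 0.000163596
  L_B = e^(−1.4)·1.4^6/6! = 0.00257883
  L_C = e^(−9.4)·9.4^6/6! = 0.0792623
  L_D = e^(−14.0)·14.0^6/6! = 0.00869587
Unnormalised posteriors:
  π_A·L_A = 0.28 × 0.000163596 = 4.58068e-05
  π_B·L_B = 0.22 × 0.00257883 = 0.000567344
  π_C·L_C = 0.19 × 0.0792623 = 0.0150598
  π_D·L_D = 0.31 × 0.00869587 = 0.00269572
Normaliser: 4.58068e-05 + 0.000567344 + 0.0150598 + 0.00269572 = 0.0183687
P(State D | the observation) ≈ 0.1468

0.1468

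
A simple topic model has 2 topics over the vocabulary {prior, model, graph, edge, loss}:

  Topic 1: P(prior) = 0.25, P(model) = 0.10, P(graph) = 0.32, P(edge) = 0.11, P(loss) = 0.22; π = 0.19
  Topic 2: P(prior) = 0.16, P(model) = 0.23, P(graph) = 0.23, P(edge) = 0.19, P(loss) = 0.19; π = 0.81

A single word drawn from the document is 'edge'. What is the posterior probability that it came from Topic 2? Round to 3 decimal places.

P(component k | x) = w_k·f_k(x) / marginal(x), where marginal(x) = Σ_j w_j·f_j(x).
Component likelihoods at x = 'edge':
  f_1 = P(edge | comp) = 0.11
  f_2 = P(edge | comp) = 0.19
Prior × likelihood for each component:
  w_1·f_1 = 0.19 × 0.11 = 0.0209
  w_2·f_2 = 0.81 × 0.19 = 0.1539
Normaliser: 0.0209 + 0.1539 = 0.1748
Responsibility of Topic 2: 0.1539 / 0.1748 ≈ 0.880

0.880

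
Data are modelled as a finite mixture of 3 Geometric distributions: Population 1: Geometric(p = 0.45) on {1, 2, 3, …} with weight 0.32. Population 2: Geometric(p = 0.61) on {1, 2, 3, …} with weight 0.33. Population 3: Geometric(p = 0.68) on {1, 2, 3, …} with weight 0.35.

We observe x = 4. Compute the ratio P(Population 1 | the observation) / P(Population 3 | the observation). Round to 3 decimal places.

Only the two components matter; the odds are (π_i f_i(x)) / (π_j f_j(x)).
Evaluate each component's likelihood at the observed value:
  p_1 = 0.0748688
  p_2 = 0.0361846
  p_3 = 0.0222822
0.023958 / 0.00779878 ≈ 3.072

3.072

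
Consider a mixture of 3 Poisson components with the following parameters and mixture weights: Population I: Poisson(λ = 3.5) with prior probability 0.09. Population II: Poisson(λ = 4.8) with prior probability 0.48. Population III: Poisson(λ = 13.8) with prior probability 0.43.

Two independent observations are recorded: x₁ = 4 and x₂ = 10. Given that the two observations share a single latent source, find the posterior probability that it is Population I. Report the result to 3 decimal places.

Posterior ∝ prior × likelihood, so P(k | x) ∝ w_k f_k(x); normalise over all components.
Since both observations come from the same component, the likelihood for component k is f_k(x₁)·f_k(x₂).
  L_I = [e^(−3.5)·3.5^4/4! = 0.188812] × [0.00229555] = 0.000433428
  L_II = [e^(−4.8)·4.8^4/4! = 0.182029] × [0.0147243] = 0.00268025
  L_III = [e^(−13.8)·13.8^4/4! = 0.00153476] × [0.0701074] = 0.000107598
Weight by the priors:
  w_I·L_I = 0.09 × 0.000433428 = 3.90085e-05
  w_II·L_II = 0.48 × 0.00268025 = 0.00128652
  w_III·L_III = 0.43 × 0.000107598 = 4.62673e-05
Normaliser: 3.90085e-05 + 0.00128652 + 4.62673e-05 = 0.0013718
So the posterior for Population I is 3.90085e-05 / 0.0013718 ≈ 0.028.

0.028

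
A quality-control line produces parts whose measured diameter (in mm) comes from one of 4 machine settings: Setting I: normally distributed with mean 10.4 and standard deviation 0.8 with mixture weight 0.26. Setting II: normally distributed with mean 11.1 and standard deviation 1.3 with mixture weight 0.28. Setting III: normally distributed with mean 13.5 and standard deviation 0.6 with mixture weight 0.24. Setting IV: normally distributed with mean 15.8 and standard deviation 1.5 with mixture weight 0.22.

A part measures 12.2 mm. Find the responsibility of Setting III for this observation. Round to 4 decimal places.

P(component k | x) = w_k·f_k(x) / marginal(x), where marginal(x) = Σ_j w_j·f_j(x).
Component likelihoods at x = 12.2 mm:
  p_I = (1/(0.8·√(2π)))·exp(−(12.2−10.4)²/(2·0.8²)) = 0.498678·exp(-2.53125) = 0.0396746
  p_II = (1/(1.3·√(2π)))·exp(−(12.2−11.1)²/(2·1.3²)) = 0.306879·exp(-0.35799) = 0.214533
  p_III = (1/(0.6·√(2π)))·exp(−(12.2−13.5)²/(2·0.6²)) = 0.664904·exp(-2.34722) = 0.0635877
  p_IV = (1/(1.5·√(2π)))·exp(−(12.2−15.8)²/(2·1.5²)) = 0.265962·exp(-2.88000) = 0.0149297
Prior × likelihood for each component:
  w_I·p_I = 0.26 × 0.0396746 = 0.0103154
  w_II·p_II = 0.28 × 0.214533 = 0.0600693
  w_III·p_III = 0.24 × 0.0635877 = 0.015261
  w_IV·p_IV = 0.22 × 0.0149297 = 0.00328453
Evidence: 0.0103154 + 0.0600693 + 0.015261 + 0.00328453 = 0.0889303
P(Setting III | 12.2 mm) = 0.015261 / 0.0889303 ≈ 0.1716

0.1716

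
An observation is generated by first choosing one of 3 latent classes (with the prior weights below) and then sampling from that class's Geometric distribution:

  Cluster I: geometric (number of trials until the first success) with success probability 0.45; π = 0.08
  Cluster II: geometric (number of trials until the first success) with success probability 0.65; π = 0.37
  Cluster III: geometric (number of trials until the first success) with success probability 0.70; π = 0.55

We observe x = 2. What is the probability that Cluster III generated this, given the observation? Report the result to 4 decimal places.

0.5263

By Bayes' theorem, P(k | x) = π_k f_k(x) / Σ_j π_j f_j(x).
Geometric probabilities:
  f_I = 0.45·(1−0.45)^1 = 0.45·0.55 = 0.2475
  f_II = 0.65·(1−0.65)^1 = 0.65·0.35 = 0.2275
  f_III = 0.70·(1−0.70)^1 = 0.70·0.3 = 0.21
Unnormalised posteriors:
  π_I·f_I = 0.08 × 0.2475 = 0.0198
  π_II·f_II = 0.37 × 0.2275 = 0.084175
  π_III·f_III = 0.55 × 0.21 = 0.1155
Evidence: 0.0198 + 0.084175 + 0.1155 = 0.219475
Responsibility of Cluster III: 0.1155 / 0.219475 ≈ 0.5263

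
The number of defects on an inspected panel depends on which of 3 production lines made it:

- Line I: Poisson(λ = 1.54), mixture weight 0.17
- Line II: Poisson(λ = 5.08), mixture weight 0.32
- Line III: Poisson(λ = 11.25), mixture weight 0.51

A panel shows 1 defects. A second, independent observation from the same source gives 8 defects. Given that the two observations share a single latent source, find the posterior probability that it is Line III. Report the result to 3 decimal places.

0.009

Posterior ∝ prior × likelihood, so P(k | x) ∝ w_k f_k(x); normalise over all components.
Since both observations come from the same component, the likelihood for component k is f_k(x₁)·f_k(x₂).
  p_I = [e^(−1.54)·1.54^1/1! = 0.330147] × [0.000168202] = 5.55314e-05
  p_II = [e^(−5.08)·5.08^1/1! = 0.0315971] × [0.0684184] = 0.00216183
  p_III = [e^(−11.25)·11.25^1/1! = 0.000146332] × [0.0827726] = 1.21123e-05
Weight by the priors:
  w_I·p_I = 0.17 × 5.55314e-05 = 9.44035e-06
  w_II·p_II = 0.32 × 0.00216183 = 0.000691785
  w_III·p_III = 0.51 × 1.21123e-05 = 6.17727e-06
Marginal: 9.44035e-06 + 0.000691785 + 6.17727e-06 = 0.000707402
So the posterior for Line III is 6.17727e-06 / 0.000707402 ≈ 0.009.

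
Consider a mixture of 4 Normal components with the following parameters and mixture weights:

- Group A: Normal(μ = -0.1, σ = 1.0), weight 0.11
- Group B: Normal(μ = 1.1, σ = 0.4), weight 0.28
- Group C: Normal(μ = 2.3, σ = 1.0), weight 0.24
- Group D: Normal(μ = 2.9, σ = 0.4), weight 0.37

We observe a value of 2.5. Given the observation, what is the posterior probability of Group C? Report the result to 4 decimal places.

0.2935

P(component k | x) = π_k·f_k(x) / marginal(x), where marginal(x) = Σ_j π_j·f_j(x).
Component likelihoods at x = 2.5:
  f_A = (1/(1.0·√(2π)))·exp(−(2.5−-0.1)²/(2·1.0²)) = 0.398942·exp(-3.38000) = 0.013583
  f_B = (1/(0.4·√(2π)))·exp(−(2.5−1.1)²/(2·0.4²)) = 0.997356·exp(-6.12500) = 0.00218171
  f_C = (1/(1.0·√(2π)))·exp(−(2.5−2.3)²/(2·1.0²)) = 0.398942·exp(-0.02000) = 0.391043
  f_D = (1/(0.4·√(2π)))·exp(−(2.5−2.9)²/(2·0.4²)) = 0.997356·exp(-0.50000) = 0.604927
Prior × likelihood for each component:
  π_A·f_A = 0.11 × 0.013583 = 0.00149413
  π_B·f_B = 0.28 × 0.00218171 = 0.000610878
  π_C·f_C = 0.24 × 0.391043 = 0.0938502
  π_D·f_D = 0.37 × 0.604927 = 0.223823
Marginal: 0.00149413 + 0.000610878 + 0.0938502 + 0.223823 = 0.319778
Responsibility of Group C: 0.0938502 / 0.319778 ≈ 0.2935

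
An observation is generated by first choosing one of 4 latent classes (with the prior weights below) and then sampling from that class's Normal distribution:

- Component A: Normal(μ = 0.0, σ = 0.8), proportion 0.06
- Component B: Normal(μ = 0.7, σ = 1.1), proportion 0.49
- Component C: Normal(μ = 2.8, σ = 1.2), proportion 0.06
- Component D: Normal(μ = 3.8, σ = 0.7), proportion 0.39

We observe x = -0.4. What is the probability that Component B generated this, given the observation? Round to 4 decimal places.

Apply Bayes' rule: the posterior for each component is proportional to its prior times its likelihood at x.
Evaluate each component's likelihood at the observed value:
  L_A = (1/(0.8·√(2π)))·exp(−(-0.4−0.0)²/(2·0.8²)) = 0.498678·exp(-0.12500) = 0.440082
  L_B = (1/(1.1·√(2π)))·exp(−(-0.4−0.7)²/(2·1.1²)) = 0.362675·exp(-0.50000) = 0.219973
  L_C = (1/(1.2·√(2π)))·exp(−(-0.4−2.8)²/(2·1.2²)) = 0.332452·exp(-3.55556) = 0.00949666
  L_D = (1/(0.7·√(2π)))·exp(−(-0.4−3.8)²/(2·0.7²)) = 0.569918·exp(-18.00000) = 8.67983e-09
Weight by the priors:
  π_A·L_A = 0.06 × 0.440082 = 0.0264049
  π_B·L_B = 0.49 × 0.219973 = 0.107787
  π_C·L_C = 0.06 × 0.00949666 = 0.000569799
  π_D·L_D = 0.39 × 8.67983e-09 = 3.38513e-09
Marginal: 0.0264049 + 0.107787 + 0.000569799 + 3.38513e-09 = 0.134762
P(Component B | the observation) = 0.107787 / 0.134762 ≈ 0.7998

0.7998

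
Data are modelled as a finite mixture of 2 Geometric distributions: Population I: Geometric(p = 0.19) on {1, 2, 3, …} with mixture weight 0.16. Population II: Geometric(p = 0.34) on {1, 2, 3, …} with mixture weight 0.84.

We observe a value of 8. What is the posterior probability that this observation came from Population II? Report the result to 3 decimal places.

0.691

P(component k | x) = P(Z=k)·f_k(x) / marginal(x), where marginal(x) = Σ_j P(Z=j)·f_j(x).
Component likelihoods at x = 8:
  L_I = 0.19·(1−0.19)^7 = 0.19·0.228768 = 0.0434659
  L_II = 0.34·(1−0.34)^7 = 0.34·0.0545516 = 0.0185475
Weight by the priors:
  P(Z=I)·L_I = 0.16 × 0.0434659 = 0.00695454
  P(Z=II)·L_II = 0.84 × 0.0185475 = 0.0155799
Evidence: 0.00695454 + 0.0155799 = 0.0225345
So the posterior for Population II is 0.0155799 / 0.0225345 ≈ 0.691.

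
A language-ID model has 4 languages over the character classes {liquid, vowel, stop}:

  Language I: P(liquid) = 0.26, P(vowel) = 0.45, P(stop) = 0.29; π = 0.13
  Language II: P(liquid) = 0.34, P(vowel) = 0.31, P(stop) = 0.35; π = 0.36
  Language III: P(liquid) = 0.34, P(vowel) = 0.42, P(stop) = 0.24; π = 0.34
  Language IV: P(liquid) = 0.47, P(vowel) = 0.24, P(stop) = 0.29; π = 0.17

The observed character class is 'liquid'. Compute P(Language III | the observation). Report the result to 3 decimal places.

Apply Bayes' rule: the posterior for each component is proportional to its prior times its likelihood at x.
Evaluate each component's likelihood at the observed value:
  L_I = P(liquid | comp) = 0.26
  L_II = P(liquid | comp) = 0.34
  L_III = P(liquid | comp) = 0.34
  L_IV = P(liquid | comp) = 0.47
Weight by the priors:
  w_I·L_I = 0.13 × 0.26 = 0.0338
  w_II·L_II = 0.36 × 0.34 = 0.1224
  w_III·L_III = 0.34 × 0.34 = 0.1156
  w_IV·L_IV = 0.17 × 0.47 = 0.0799
Sum: 0.0338 + 0.1224 + 0.1156 + 0.0799 = 0.3517
So the posterior for Language III is 0.1156 / 0.3517 ≈ 0.329.

0.329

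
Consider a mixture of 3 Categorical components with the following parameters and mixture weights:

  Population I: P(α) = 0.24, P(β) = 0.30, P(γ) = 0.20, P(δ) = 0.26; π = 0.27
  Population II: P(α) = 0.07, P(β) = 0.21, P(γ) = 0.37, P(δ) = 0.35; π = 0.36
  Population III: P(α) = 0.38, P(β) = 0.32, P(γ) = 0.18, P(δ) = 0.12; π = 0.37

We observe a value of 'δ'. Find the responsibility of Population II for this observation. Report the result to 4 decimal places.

Apply Bayes' rule: the posterior for each component is proportional to its prior times its likelihood at x.
Evaluate each component's likelihood at the observed value:
  p_I = P(δ | comp) = 0.26
  p_II = P(δ | comp) = 0.35
  p_III = P(δ | comp) = 0.12
Weight by the priors:
  π_I·p_I = 0.27 × 0.26 = 0.0702
  π_II·p_II = 0.36 × 0.35 = 0.126
  π_III·p_III = 0.37 × 0.12 = 0.0444
Sum: 0.0702 + 0.126 + 0.0444 = 0.2406
Responsibility of Population II: 0.126 / 0.2406 ≈ 0.5237

0.5237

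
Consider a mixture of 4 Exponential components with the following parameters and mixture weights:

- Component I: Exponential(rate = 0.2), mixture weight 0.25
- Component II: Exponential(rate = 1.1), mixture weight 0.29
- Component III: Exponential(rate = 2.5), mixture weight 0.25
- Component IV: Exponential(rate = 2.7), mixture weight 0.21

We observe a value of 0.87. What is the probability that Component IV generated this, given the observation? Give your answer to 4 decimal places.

Apply Bayes' rule: the posterior for each component is proportional to its prior times its likelihood at x.
Component likelihoods at x = 0.87:
  L_I = 0.168059
  L_II = 0.422448
  L_III = 0.28402
  L_IV = 0.257754
Weight by the priors:
  P(Z=I)·L_I = 0.25 × 0.168059 = 0.0420148
  P(Z=II)·L_II = 0.29 × 0.422448 = 0.12251
  P(Z=III)·L_III = 0.25 × 0.28402 = 0.0710051
  P(Z=IV)·L_IV = 0.21 × 0.257754 = 0.0541284
Normaliser: 0.0420148 + 0.12251 + 0.0710051 + 0.0541284 = 0.289658
P(Component IV | the observation) = 0.0541284 / 0.289658 ≈ 0.1869

0.1869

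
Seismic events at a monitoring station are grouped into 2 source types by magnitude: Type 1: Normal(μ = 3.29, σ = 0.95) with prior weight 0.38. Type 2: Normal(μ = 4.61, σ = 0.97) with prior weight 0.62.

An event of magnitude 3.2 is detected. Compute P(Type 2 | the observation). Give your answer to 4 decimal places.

0.3582

By Bayes' theorem, P(k | x) = π_k f_k(x) / Σ_j π_j f_j(x).
Evaluate each component's likelihood at the observed value:
  p_1 = 0.418059
  p_2 = 0.142992
Multiply by the mixture weights:
  π_1·p_1 = 0.38 × 0.418059 = 0.158862
  π_2·p_2 = 0.62 × 0.142992 = 0.0886549
Normaliser: 0.158862 + 0.0886549 = 0.247517
So the posterior for Type 2 is 0.0886549 / 0.247517 ≈ 0.3582.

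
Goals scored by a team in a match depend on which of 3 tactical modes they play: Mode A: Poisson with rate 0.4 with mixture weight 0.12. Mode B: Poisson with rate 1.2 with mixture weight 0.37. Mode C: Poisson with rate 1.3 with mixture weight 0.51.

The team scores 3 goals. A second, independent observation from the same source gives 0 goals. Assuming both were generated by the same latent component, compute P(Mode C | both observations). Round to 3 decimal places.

By Bayes' theorem, P(k | x) = P(Z=k) f_k(x) / Σ_j P(Z=j) f_j(x).
Since both observations come from the same component, the likelihood for component k is f_k(x₁)·f_k(x₂).
  L_A = [e^(−0.4)·0.4^3/3! = 0.00715008] × [0.67032] = 0.00479284
  L_B = [e^(−1.2)·1.2^3/3! = 0.0867439] × [0.301194] = 0.0261268
  L_C = [e^(−1.3)·1.3^3/3! = 0.0997921] × [0.272532] = 0.0271965
Multiply by the mixture weights:
  P(Z=A)·L_A = 0.12 × 0.00479284 = 0.000575141
  P(Z=B)·L_B = 0.37 × 0.0261268 = 0.00966691
  P(Z=C)·L_C = 0.51 × 0.0271965 = 0.0138702
Denominator: 0.000575141 + 0.00966691 + 0.0138702 = 0.0241123
So the posterior for Mode C is 0.0138702 / 0.0241123 ≈ 0.575.

0.575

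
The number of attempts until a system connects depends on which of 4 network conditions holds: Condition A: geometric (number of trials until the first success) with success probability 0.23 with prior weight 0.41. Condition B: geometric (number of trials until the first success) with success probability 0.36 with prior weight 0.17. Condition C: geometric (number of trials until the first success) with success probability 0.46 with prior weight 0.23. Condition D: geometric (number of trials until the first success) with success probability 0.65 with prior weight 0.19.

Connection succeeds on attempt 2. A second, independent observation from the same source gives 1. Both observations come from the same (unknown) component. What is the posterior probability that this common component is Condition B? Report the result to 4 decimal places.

0.1655

Posterior ∝ prior × likelihood, so P(k | x) ∝ π_k f_k(x); normalise over all components.
Since both observations come from the same component, the likelihood for component k is f_k(x₁)·f_k(x₂).
  L_A = [0.1771] × [0.23] = 0.040733
  L_B = [0.2304] × [0.36] = 0.082944
  L_C = [0.2484] × [0.46] = 0.114264
  L_D = [0.2275] × [0.65] = 0.147875
Prior × likelihood for each component:
  π_A·L_A = 0.41 × 0.040733 = 0.0167005
  π_B·L_B = 0.17 × 0.082944 = 0.0141005
  π_C·L_C = 0.23 × 0.114264 = 0.0262807
  π_D·L_D = 0.19 × 0.147875 = 0.0280962
Evidence: 0.0167005 + 0.0141005 + 0.0262807 + 0.0280962 = 0.085178
P(Condition B | data) ≈ 0.1655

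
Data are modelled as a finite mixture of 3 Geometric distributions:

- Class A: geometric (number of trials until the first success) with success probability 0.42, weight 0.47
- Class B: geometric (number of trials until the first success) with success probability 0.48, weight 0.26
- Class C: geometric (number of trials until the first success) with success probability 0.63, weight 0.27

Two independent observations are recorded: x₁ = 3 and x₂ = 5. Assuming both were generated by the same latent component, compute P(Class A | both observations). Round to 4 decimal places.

By Bayes' theorem, P(k | x) = w_k f_k(x) / Σ_j w_j f_j(x).
Since both observations come from the same component, the likelihood for component k is f_k(x₁)·f_k(x₂).
  p_A = [0.141288] × [0.0475293] = 0.00671532
  p_B = [0.129792] × [0.0350958] = 0.00455515
  p_C = [0.086247] × [0.0118072] = 0.00101834
Weight by the priors:
  w_A·p_A = 0.47 × 0.00671532 = 0.0031562
  w_B·p_B = 0.26 × 0.00455515 = 0.00118434
  w_C·p_C = 0.27 × 0.00101834 = 0.000274951
Denominator: 0.0031562 + 0.00118434 + 0.000274951 = 0.00461549
P(Class A | x₁,x₂) = 0.0031562 / 0.00461549 ≈ 0.6838

0.6838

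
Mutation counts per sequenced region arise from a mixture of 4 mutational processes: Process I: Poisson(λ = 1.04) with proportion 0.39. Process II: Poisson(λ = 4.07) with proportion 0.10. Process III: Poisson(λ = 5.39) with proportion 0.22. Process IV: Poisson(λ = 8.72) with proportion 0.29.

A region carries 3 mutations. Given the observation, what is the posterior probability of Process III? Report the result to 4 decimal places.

Posterior ∝ prior × likelihood, so P(k | x) ∝ π_k f_k(x); normalise over all components.
Evaluate each component's likelihood at the observed value:
  f_I = e^(−1.04)·1.04^3/3! = 0.0662647
  f_II = e^(−4.07)·4.07^3/3! = 0.19189
  f_III = e^(−5.39)·5.39^3/3! = 0.119061
  f_IV = e^(−8.72)·8.72^3/3! = 0.0180447
Unnormalised posteriors:
  π_I·f_I = 0.39 × 0.0662647 = 0.0258432
  π_II·f_II = 0.10 × 0.19189 = 0.019189
  π_III·f_III = 0.22 × 0.119061 = 0.0261933
  π_IV·f_IV = 0.29 × 0.0180447 = 0.00523297
Normaliser: 0.0258432 + 0.019189 + 0.0261933 + 0.00523297 = 0.0764586
Responsibility of Process III: 0.0261933 / 0.0764586 ≈ 0.3426

0.3426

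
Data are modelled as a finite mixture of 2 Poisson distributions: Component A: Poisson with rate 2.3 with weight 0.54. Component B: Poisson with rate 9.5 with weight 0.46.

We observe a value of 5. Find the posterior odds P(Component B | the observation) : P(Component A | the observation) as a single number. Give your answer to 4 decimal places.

0.7646

The posterior odds equal the prior odds times the likelihood ratio: (π_i/π_j)·(f_i(x)/f_j(x)).
Evaluate each component's likelihood at the observed value:
  p_A = e^(−2.3)·2.3^5/5! = 0.053775
  p_B = e^(−9.5)·9.5^5/5! = 0.0482658
Odds = (0.46/0.54) × (0.0482658/0.053775) = 0.851852 × 0.89755 ≈ 0.7646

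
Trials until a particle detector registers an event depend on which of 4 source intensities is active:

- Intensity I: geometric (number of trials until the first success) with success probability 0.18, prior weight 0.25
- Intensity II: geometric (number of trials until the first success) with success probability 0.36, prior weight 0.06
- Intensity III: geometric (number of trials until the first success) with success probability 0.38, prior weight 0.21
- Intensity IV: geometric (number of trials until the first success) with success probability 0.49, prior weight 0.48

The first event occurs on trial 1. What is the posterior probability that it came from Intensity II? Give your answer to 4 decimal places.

0.0566

The responsibility of component k is P(Z=k) f_k(x) divided by Σ_j P(Z=j) f_j(x).
Geometric probabilities:
  f_I = 0.18
  f_II = 0.36
  f_III = 0.38
  f_IV = 0.49
Multiply by the mixture weights:
  P(Z=I)·f_I = 0.25 × 0.18 = 0.045
  P(Z=II)·f_II = 0.06 × 0.36 = 0.0216
  P(Z=III)·f_III = 0.21 × 0.38 = 0.0798
  P(Z=IV)·f_IV = 0.48 × 0.49 = 0.2352
Normaliser: 0.045 + 0.0216 + 0.0798 + 0.2352 = 0.3816
Responsibility of Intensity II: 0.0216 / 0.3816 ≈ 0.0566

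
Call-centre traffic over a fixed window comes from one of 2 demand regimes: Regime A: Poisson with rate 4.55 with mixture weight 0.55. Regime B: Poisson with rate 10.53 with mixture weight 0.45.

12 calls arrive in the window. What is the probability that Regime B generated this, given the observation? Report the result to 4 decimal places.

P(component k | x) = P(Z=k)·f_k(x) / marginal(x), where marginal(x) = Σ_j P(Z=j)·f_j(x).
Evaluate each component's likelihood at the observed value:
  f_A = e^(−4.55)·4.55^12/12! = 0.00173684
  f_B = e^(−10.53)·10.53^12/12! = 0.103677
Prior × likelihood for each component:
  P(Z=A)·f_A = 0.55 × 0.00173684 = 0.000955262
  P(Z=B)·f_B = 0.45 × 0.103677 = 0.0466547
Denominator: 0.000955262 + 0.0466547 = 0.0476099
P(Regime B | data) = 0.0466547 / 0.0476099 ≈ 0.9799

0.9799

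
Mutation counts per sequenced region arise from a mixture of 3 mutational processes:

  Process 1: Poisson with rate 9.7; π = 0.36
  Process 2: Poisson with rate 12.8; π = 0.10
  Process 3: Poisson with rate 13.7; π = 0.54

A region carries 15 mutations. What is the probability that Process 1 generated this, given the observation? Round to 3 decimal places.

P(component k | x) = π_k·f_k(x) / marginal(x), where marginal(x) = Σ_j π_j·f_j(x).
Evaluate each component's likelihood at the observed value:
  L_1 = e^(−9.7)·9.7^15/15! = 0.029677
  L_2 = e^(−12.8)·12.8^15/15! = 0.0856408
  L_3 = e^(−13.7)·13.7^15/15! = 0.0964883
Prior × likelihood for each component:
  π_1·L_1 = 0.36 × 0.029677 = 0.0106837
  π_2·L_2 = 0.10 × 0.0856408 = 0.00856408
  π_3·L_3 = 0.54 × 0.0964883 = 0.0521037
Normaliser: 0.0106837 + 0.00856408 + 0.0521037 = 0.0713515
So the posterior for Process 1 is 0.0106837 / 0.0713515 ≈ 0.150.

0.150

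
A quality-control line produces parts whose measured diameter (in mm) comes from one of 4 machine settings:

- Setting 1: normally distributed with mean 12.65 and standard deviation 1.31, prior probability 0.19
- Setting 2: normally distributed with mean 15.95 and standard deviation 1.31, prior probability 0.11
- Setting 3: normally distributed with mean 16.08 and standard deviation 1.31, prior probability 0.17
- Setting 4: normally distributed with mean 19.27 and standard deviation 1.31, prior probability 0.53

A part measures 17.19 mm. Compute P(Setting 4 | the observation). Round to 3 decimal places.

By Bayes' theorem, P(k | x) = π_k f_k(x) / Σ_j π_j f_j(x).
Evaluate each component's likelihood at the observed value:
  f_1 = 0.000750833
  f_2 = 0.194571
  f_3 = 0.212684
  f_4 = 0.0863369
Prior × likelihood for each component:
  π_1·f_1 = 0.19 × 0.000750833 = 0.000142658
  π_2·f_2 = 0.11 × 0.194571 = 0.0214028
  π_3·f_3 = 0.17 × 0.212684 = 0.0361563
  π_4·f_4 = 0.53 × 0.0863369 = 0.0457586
Denominator: 0.000142658 + 0.0214028 + 0.0361563 + 0.0457586 = 0.10346
So the posterior for Setting 4 is 0.0457586 / 0.10346 ≈ 0.442.

0.442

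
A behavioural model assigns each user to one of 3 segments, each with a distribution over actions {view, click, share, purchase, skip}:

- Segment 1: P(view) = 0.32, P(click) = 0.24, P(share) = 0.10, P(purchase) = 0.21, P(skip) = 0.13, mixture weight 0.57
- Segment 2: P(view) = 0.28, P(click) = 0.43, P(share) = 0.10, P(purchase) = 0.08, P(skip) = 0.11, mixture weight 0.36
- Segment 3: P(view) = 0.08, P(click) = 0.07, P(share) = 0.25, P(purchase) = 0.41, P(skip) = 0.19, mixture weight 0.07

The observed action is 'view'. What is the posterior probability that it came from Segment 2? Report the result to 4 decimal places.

0.3490

The responsibility of component k is w_k f_k(x) divided by Σ_j w_j f_j(x).
Component likelihoods at x = 'view':
  f_1 = P(view | comp) = 0.32
  f_2 = P(view | comp) = 0.28
  f_3 = P(view | comp) = 0.08
Prior × likelihood for each component:
  w_1·f_1 = 0.57 × 0.32 = 0.1824
  w_2·f_2 = 0.36 × 0.28 = 0.1008
  w_3·f_3 = 0.07 × 0.08 = 0.0056
Normaliser: 0.1824 + 0.1008 + 0.0056 = 0.2888
P(Segment 2 | the observation) = 0.1008 / 0.2888 ≈ 0.3490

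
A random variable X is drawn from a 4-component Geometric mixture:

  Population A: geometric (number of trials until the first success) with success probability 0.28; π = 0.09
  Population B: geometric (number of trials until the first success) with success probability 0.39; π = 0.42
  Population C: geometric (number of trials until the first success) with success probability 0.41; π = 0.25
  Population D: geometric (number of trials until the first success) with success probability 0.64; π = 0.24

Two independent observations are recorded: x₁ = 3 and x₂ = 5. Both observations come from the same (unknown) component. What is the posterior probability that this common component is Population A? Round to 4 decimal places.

The responsibility of component k is π_k f_k(x) divided by Σ_j π_j f_j(x).
Since both observations come from the same component, the likelihood for component k is f_k(x₁)·f_k(x₂).
  L_A = [0.145152] × [0.0752468] = 0.0109222
  L_B = [0.145119] × [0.0539988] = 0.00783625
  L_C = [0.142721] × [0.0496812] = 0.00709055
  L_D = [0.082944] × [0.0107495] = 0.00089161
Prior × likelihood for each component:
  π_A·L_A = 0.09 × 0.0109222 = 0.000983
  π_B·L_B = 0.42 × 0.00783625 = 0.00329122
  π_C·L_C = 0.25 × 0.00709055 = 0.00177264
  π_D·L_D = 0.24 × 0.00089161 = 0.000213986
Evidence: 0.000983 + 0.00329122 + 0.00177264 + 0.000213986 = 0.00626085
Responsibility of Population A: 0.000983 / 0.00626085 ≈ 0.1570

0.1570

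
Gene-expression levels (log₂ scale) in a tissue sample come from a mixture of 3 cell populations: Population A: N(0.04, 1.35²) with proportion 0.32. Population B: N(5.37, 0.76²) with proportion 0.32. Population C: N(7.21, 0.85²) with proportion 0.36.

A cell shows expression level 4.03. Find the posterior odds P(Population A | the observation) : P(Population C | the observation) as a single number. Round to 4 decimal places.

Posterior odds = (π_i f_i(x)) / (π_j f_j(x)); the normalising sum cancels.
Normal densities:
  L_A = (1/(1.35·√(2π)))·exp(−(4.03−0.04)²/(2·1.35²)) = 0.295513·exp(-4.36765) = 0.00374738
  L_B = (1/(0.76·√(2π)))·exp(−(4.03−5.37)²/(2·0.76²)) = 0.524924·exp(-1.55436) = 0.110929
  L_C = (1/(0.85·√(2π)))·exp(−(4.03−7.21)²/(2·0.85²)) = 0.469344·exp(-6.99820) = 0.000428757
Posterior odds = (π_A·L_A) / (π_C·L_C) = (0.32·0.00374738) / (0.36·0.000428757) = 0.00119916 / 0.000154353 ≈ 7.7690

7.7690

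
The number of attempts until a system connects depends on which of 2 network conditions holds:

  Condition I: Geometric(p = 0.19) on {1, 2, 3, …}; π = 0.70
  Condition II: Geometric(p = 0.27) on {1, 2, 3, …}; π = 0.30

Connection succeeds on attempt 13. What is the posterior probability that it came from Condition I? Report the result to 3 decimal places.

P(component k | x) = w_k·f_k(x) / marginal(x), where marginal(x) = Σ_j w_j·f_j(x).
Evaluate each component's likelihood at the observed value:
  L_I = 0.19·(1−0.19)^12 = 0.19·0.0797664 = 0.0151556
  L_II = 0.27·(1−0.27)^12 = 0.27·0.022902 = 0.00618355
Multiply by the mixture weights:
  w_I·L_I = 0.70 × 0.0151556 = 0.0106089
  w_II·L_II = 0.30 × 0.00618355 = 0.00185507
Marginal: 0.0106089 + 0.00185507 = 0.012464
P(Condition I | data) = 0.0106089 / 0.012464 ≈ 0.851

0.851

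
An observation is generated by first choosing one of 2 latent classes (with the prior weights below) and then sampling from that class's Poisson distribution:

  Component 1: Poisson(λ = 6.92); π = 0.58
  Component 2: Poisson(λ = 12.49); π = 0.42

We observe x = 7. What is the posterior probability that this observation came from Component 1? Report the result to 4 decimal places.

By Bayes' theorem, P(k | x) = w_k f_k(x) / Σ_j w_j f_j(x).
Component likelihoods at x = 7:
  p_1 = 0.148934
  p_2 = 0.0354135
Multiply by the mixture weights:
  w_1·p_1 = 0.58 × 0.148934 = 0.0863818
  w_2·p_2 = 0.42 × 0.0354135 = 0.0148737
Sum: 0.0863818 + 0.0148737 = 0.101255
P(Component 1 | data) ≈ 0.8531

0.8531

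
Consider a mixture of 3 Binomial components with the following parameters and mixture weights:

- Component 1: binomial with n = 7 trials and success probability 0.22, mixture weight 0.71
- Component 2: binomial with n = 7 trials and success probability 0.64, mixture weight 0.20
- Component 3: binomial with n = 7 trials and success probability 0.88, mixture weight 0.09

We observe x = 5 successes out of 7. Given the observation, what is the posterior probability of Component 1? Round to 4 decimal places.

0.0603

By Bayes' theorem, P(k | x) = P(Z=k) f_k(x) / Σ_j P(Z=j) f_j(x).
Component likelihoods at x = 5 successes out of 7:
  f_1 = C(7,5)·0.22^5·0.78^2 = 21·0.000515363·0.6084 = 0.00658449
  f_2 = C(7,5)·0.64^5·0.36^2 = 21·0.107374·0.1296 = 0.29223
  f_3 = C(7,5)·0.88^5·0.12^2 = 21·0.527732·0.0144 = 0.159586
Unnormalised posteriors:
  P(Z=1)·f_1 = 0.71 × 0.00658449 = 0.00467499
  P(Z=2)·f_2 = 0.20 × 0.29223 = 0.0584459
  P(Z=3)·f_3 = 0.09 × 0.159586 = 0.0143628
Denominator: 0.00467499 + 0.0584459 + 0.0143628 = 0.0774837
Responsibility of Component 1: 0.00467499 / 0.0774837 ≈ 0.0603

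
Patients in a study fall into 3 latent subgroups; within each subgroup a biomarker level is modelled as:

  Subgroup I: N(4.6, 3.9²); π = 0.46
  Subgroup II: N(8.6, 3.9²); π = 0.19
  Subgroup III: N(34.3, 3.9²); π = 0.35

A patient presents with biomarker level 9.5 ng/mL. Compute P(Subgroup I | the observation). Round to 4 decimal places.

The responsibility of component k is π_k f_k(x) divided by Σ_j π_j f_j(x).
Normal densities:
  p_I = (1/(3.9·√(2π)))·exp(−(9.5−4.6)²/(2·3.9²)) = 0.102293·exp(-0.78928) = 0.0464584
  p_II = (1/(3.9·√(2π)))·exp(−(9.5−8.6)²/(2·3.9²)) = 0.102293·exp(-0.02663) = 0.0996051
  p_III = (1/(3.9·√(2π)))·exp(−(9.5−34.3)²/(2·3.9²)) = 0.102293·exp(-20.21828) = 1.69496e-10
Weight by the priors:
  π_I·p_I = 0.46 × 0.0464584 = 0.0213709
  π_II·p_II = 0.19 × 0.0996051 = 0.018925
  π_III·p_III = 0.35 × 1.69496e-10 = 5.93236e-11
Evidence: 0.0213709 + 0.018925 + 5.93236e-11 = 0.0402958
Responsibility of Subgroup I: 0.0213709 / 0.0402958 ≈ 0.5303

0.5303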